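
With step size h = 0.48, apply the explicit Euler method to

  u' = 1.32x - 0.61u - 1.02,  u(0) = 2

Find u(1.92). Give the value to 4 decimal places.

0.7410

Euler: u_{n+1} = u_n + h·f(x_n, u_n).
x=0.000000, u=2.000000: f=-2.240000 → u ← 2.000000 + 0.48·(-2.240000) = 0.924800
x=0.480000, u=0.924800: f=-0.950528 → u ← 0.924800 + 0.48·(-0.950528) = 0.468547
x=0.960000, u=0.468547: f=-0.038613 → u ← 0.468547 + 0.48·(-0.038613) = 0.450012
x=1.440000, u=0.450012: f=0.606293 → u ← 0.450012 + 0.48·0.606293 = 0.741033
u(1.92) ≈ 0.7410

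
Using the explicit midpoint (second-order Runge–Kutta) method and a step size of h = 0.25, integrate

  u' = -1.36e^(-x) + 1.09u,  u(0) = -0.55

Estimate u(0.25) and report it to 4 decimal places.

Midpoint: k1 = f(x_n, u_n); k2 = f(x_n + h/2, u_n + (h/2)·k1); u_{n+1} = u_n + h·k2.
x=0.000000, u=-0.550000:
  k1 = f(0.000000, -0.550000) = -1.959500
  k2 = f(0.125000, -0.794938) = -2.066678
  u ← -0.550000 + 0.25·(-2.066678) = -1.066669
u(0.25) ≈ -1.0667

-1.0667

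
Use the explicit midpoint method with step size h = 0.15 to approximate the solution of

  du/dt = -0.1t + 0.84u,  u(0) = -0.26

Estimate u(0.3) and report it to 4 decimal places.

-0.3391

Midpoint: k1 = f(t_n, u_n); k2 = f(t_n + h/2, u_n + (h/2)·k1); u_{n+1} = u_n + h·k2.
t=0.000000, u=-0.260000:
  k1 = f(0.000000, -0.260000) = -0.218400
  k2 = f(0.075000, -0.276380) = -0.239659
  u ← -0.260000 + 0.15·(-0.239659) = -0.295949
t=0.150000, u=-0.295949:
  k1 = f(0.150000, -0.295949) = -0.263597
  k2 = f(0.225000, -0.315719) = -0.287704
  u ← -0.295949 + 0.15·(-0.287704) = -0.339104
u(0.3) ≈ -0.3391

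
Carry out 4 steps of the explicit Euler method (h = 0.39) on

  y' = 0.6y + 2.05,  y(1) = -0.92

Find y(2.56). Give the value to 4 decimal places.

2.3726

Euler: y_{n+1} = y_n + h·f(x_n, y_n).
x=1.000000, y=-0.920000: f=1.498000 → y ← -0.920000 + 0.39·1.498000 = -0.335780
x=1.390000, y=-0.335780: f=1.848532 → y ← -0.335780 + 0.39·1.848532 = 0.385147
x=1.780000, y=0.385147: f=2.281088 → y ← 0.385147 + 0.39·2.281088 = 1.274772
x=2.170000, y=1.274772: f=2.814863 → y ← 1.274772 + 0.39·2.814863 = 2.372569
y(2.56) ≈ 2.3726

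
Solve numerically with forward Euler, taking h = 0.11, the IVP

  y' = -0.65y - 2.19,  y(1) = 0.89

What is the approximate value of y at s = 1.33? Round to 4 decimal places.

0.0402

Euler: y_{n+1} = y_n + h·f(s_n, y_n).
s=1.000000, y=0.890000: f=-2.768500 → y ← 0.890000 + 0.11·(-2.768500) = 0.585465
s=1.110000, y=0.585465: f=-2.570552 → y ← 0.585465 + 0.11·(-2.570552) = 0.302704
s=1.220000, y=0.302704: f=-2.386758 → y ← 0.302704 + 0.11·(-2.386758) = 0.040161
y(1.33) ≈ 0.0402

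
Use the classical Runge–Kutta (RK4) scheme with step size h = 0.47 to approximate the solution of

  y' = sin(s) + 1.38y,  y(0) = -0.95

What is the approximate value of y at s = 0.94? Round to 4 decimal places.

RK4: k1 = f(s_n, y_n); k2 = f(s_n + h/2, y_n + (h/2)·k1); k3 = f(s_n + h/2, y_n + (h/2)·k2); k4 = f(s_n + h, y_n + h·k3); y_{n+1} = y_n + (h/6)·(k1 + 2k2 + 2k3 + k4).
s=0.000000, y=-0.950000:
  k1 = f(0.000000, -0.950000) = -1.311000
  k2 = f(0.235000, -1.258085) = -1.503314
  k3 = f(0.235000, -1.303279) = -1.565682
  k4 = f(0.470000, -1.685870) = -1.873615
  y ← -0.950000 + (0.47/6)·(k1 + 2k2 + 2k3 + k4) = -1.680271
s=0.470000, y=-1.680271:
  k1 = f(0.470000, -1.680271) = -1.865888
  k2 = f(0.705000, -2.118754) = -2.275847
  k3 = f(0.705000, -2.215095) = -2.408797
  k4 = f(0.940000, -2.812406) = -3.073562
  y ← -1.680271 + (0.47/6)·(k1 + 2k2 + 2k3 + k4) = -2.801122
y(0.94) ≈ -2.8011

-2.8011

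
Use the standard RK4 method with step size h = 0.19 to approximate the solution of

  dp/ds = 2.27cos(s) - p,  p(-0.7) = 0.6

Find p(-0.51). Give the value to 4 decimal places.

RK4: k1 = f(s_n, p_n); k2 = f(s_n + h/2, p_n + (h/2)·k1); k3 = f(s_n + h/2, p_n + (h/2)·k2); k4 = f(s_n + h, p_n + h·k3); p_{n+1} = p_n + (h/6)·(k1 + 2k2 + 2k3 + k4).
s=-0.700000, p=0.600000:
  k1 = f(-0.700000, 0.600000) = 1.136192
  k2 = f(-0.605000, 0.707938) = 1.159142
  k3 = f(-0.605000, 0.710118) = 1.156961
  k4 = f(-0.510000, 0.819823) = 1.161307
  p ← 0.600000 + (0.19/6)·(k1 + 2k2 + 2k3 + k4) = 0.819441
p(-0.51) ≈ 0.8194

0.8194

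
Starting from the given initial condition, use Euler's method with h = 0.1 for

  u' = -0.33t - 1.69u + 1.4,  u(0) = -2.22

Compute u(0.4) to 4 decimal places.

Euler: u_{n+1} = u_n + h·f(t_n, u_n).
t=0.000000, u=-2.220000: f=5.151800 → u ← -2.220000 + 0.1·5.151800 = -1.704820
t=0.100000, u=-1.704820: f=4.248146 → u ← -1.704820 + 0.1·4.248146 = -1.280005
t=0.200000, u=-1.280005: f=3.497209 → u ← -1.280005 + 0.1·3.497209 = -0.930285
t=0.300000, u=-0.930285: f=2.873181 → u ← -0.930285 + 0.1·2.873181 = -0.642966
u(0.4) ≈ -0.6430

-0.6430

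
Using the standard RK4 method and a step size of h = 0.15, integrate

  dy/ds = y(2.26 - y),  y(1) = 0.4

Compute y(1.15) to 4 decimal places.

RK4: k1 = f(s_n, y_n); k2 = f(s_n + h/2, y_n + (h/2)·k1); k3 = f(s_n + h/2, y_n + (h/2)·k2); k4 = f(s_n + h, y_n + h·k3); y_{n+1} = y_n + (h/6)·(k1 + 2k2 + 2k3 + k4).
s=1.000000, y=0.400000:
  k1 = f(1.000000, 0.400000) = 0.744000
  k2 = f(1.075000, 0.455800) = 0.822354
  k3 = f(1.075000, 0.461677) = 0.830244
  k4 = f(1.150000, 0.524537) = 0.910314
  y ← 0.400000 + (0.15/6)·(k1 + 2k2 + 2k3 + k4) = 0.523988
y(1.15) ≈ 0.5240

0.5240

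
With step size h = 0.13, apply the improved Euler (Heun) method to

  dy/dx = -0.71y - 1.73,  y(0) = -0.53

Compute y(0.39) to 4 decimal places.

Heun: k1 = f(x_n, y_n); k2 = f(x_n + h, y_n + h·k1); y_{n+1} = y_n + (h/2)·(k1 + k2).
x=0.000000, y=-0.530000:
  k1 = f(0.000000, -0.530000) = -1.353700
  k2 = f(0.130000, -0.705981) = -1.228753
  y ← -0.530000 + (0.13/2)·(-1.353700 + (-1.228753)) = -0.697859
x=0.130000, y=-0.697859:
  k1 = f(0.130000, -0.697859) = -1.234520
  k2 = f(0.260000, -0.858347) = -1.120574
  y ← -0.697859 + (0.13/2)·(-1.234520 + (-1.120574)) = -0.850941
x=0.260000, y=-0.850941:
  k1 = f(0.260000, -0.850941) = -1.125832
  k2 = f(0.390000, -0.997299) = -1.021918
  y ← -0.850941 + (0.13/2)·(-1.125832 + (-1.021918)) = -0.990544
y(0.39) ≈ -0.9905

-0.9905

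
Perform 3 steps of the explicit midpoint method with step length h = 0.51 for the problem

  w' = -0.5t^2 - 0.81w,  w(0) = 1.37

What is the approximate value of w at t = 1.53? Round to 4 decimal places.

-0.0422

Midpoint: k1 = f(t_n, w_n); k2 = f(t_n + h/2, w_n + (h/2)·k1); w_{n+1} = w_n + h·k2.
t=0.000000, w=1.370000:
  k1 = f(0.000000, 1.370000) = -1.109700
  k2 = f(0.255000, 1.087027) = -0.913004
  w ← 1.370000 + 0.51·(-0.913004) = 0.904368
t=0.510000, w=0.904368:
  k1 = f(0.510000, 0.904368) = -0.862588
  k2 = f(0.765000, 0.684408) = -0.846983
  w ← 0.904368 + 0.51·(-0.846983) = 0.472407
t=1.020000, w=0.472407:
  k1 = f(1.020000, 0.472407) = -0.902849
  k2 = f(1.275000, 0.242180) = -1.008978
  w ← 0.472407 + 0.51·(-1.008978) = -0.042172
w(1.53) ≈ -0.0422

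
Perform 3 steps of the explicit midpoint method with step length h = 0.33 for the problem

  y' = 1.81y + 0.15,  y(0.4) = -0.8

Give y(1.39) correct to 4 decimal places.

Midpoint: k1 = f(t_n, y_n); k2 = f(t_n + h/2, y_n + (h/2)·k1); y_{n+1} = y_n + h·k2.
t=0.400000, y=-0.800000:
  k1 = f(0.400000, -0.800000) = -1.298000
  k2 = f(0.565000, -1.014170) = -1.685648
  y ← -0.800000 + 0.33·(-1.685648) = -1.356264
t=0.730000, y=-1.356264:
  k1 = f(0.730000, -1.356264) = -2.304837
  k2 = f(0.895000, -1.736562) = -2.993177
  y ← -1.356264 + 0.33·(-2.993177) = -2.344012
t=1.060000, y=-2.344012:
  k1 = f(1.060000, -2.344012) = -4.092662
  k2 = f(1.225000, -3.019301) = -5.314936
  y ← -2.344012 + 0.33·(-5.314936) = -4.097941
y(1.39) ≈ -4.0979

-4.0979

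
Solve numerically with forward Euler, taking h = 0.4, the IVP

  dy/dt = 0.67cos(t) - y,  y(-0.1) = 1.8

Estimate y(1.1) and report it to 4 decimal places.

Euler: y_{n+1} = y_n + h·f(t_n, y_n).
t=-0.100000, y=1.800000: f=-1.133347 → y ← 1.800000 + 0.4·(-1.133347) = 1.346661
t=0.300000, y=1.346661: f=-0.706586 → y ← 1.346661 + 0.4·(-0.706586) = 1.064027
t=0.700000, y=1.064027: f=-0.551583 → y ← 1.064027 + 0.4·(-0.551583) = 0.843394
y(1.1) ≈ 0.8434

0.8434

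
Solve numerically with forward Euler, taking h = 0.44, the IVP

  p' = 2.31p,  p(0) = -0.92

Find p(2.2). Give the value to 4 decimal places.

Euler: p_{n+1} = p_n + h·f(x_n, p_n).
x=0.000000, p=-0.920000: f=-2.125200 → p ← -0.920000 + 0.44·(-2.125200) = -1.855088
x=0.440000, p=-1.855088: f=-4.285253 → p ← -1.855088 + 0.44·(-4.285253) = -3.740599
x=0.880000, p=-3.740599: f=-8.640785 → p ← -3.740599 + 0.44·(-8.640785) = -7.542545
x=1.320000, p=-7.542545: f=-17.423278 → p ← -7.542545 + 0.44·(-17.423278) = -15.208787
x=1.760000, p=-15.208787: f=-35.132298 → p ← -15.208787 + 0.44·(-35.132298) = -30.666998
p(2.2) ≈ -30.6670

-30.6670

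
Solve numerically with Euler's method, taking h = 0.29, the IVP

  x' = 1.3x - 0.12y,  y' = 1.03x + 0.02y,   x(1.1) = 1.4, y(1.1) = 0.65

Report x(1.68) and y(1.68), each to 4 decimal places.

2.5861, 1.6472

Euler on (x,y): x_{n+1} = x_n + h·x', y_{n+1} = y_n + h·y'.
1.100000: (1.400000, 0.650000); f=(1.742000, 1.455000) → (1.905180, 1.071950)
1.390000: (1.905180, 1.071950); f=(2.348100, 1.983774) → (2.586129, 1.647245)
(x(1.68), y(1.68)) ≈ (2.5861, 1.6472)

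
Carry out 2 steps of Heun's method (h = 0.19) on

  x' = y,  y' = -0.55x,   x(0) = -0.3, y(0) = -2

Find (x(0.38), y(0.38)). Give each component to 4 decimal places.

Heun on (x,y): k1 = f(t_n, state_n); k2 = f(t_n + h, state_n + h·k1); state_{n+1} = state_n + (h/2)·(k1 + k2).
0.000000: (-0.300000, -2.000000)
  k1 = (-2.000000, 0.165000)
  predictor → (-0.680000, -1.968650)
  k2 = (-1.968650, 0.374000)
  → (-0.677022, -1.948795)
0.190000: (-0.677022, -1.948795)
  k1 = (-1.948795, 0.372362)
  predictor → (-1.047293, -1.878046)
  k2 = (-1.878046, 0.576011)
  → (-1.040572, -1.858700)
(x(0.38), y(0.38)) ≈ (-1.0406, -1.8587)

-1.0406, -1.8587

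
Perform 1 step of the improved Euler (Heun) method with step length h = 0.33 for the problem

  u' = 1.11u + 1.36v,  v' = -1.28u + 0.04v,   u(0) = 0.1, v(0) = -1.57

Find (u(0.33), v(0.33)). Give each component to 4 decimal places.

Heun on (u,v): k1 = f(x_n, state_n); k2 = f(x_n + h, state_n + h·k1); state_{n+1} = state_n + (h/2)·(k1 + k2).
0.000000: (0.100000, -1.570000)
  k1 = (-2.024200, -0.190800)
  predictor → (-0.567986, -1.632964)
  k2 = (-2.851296, 0.661704)
  → (-0.704457, -1.492301)
(u(0.33), v(0.33)) ≈ (-0.7045, -1.4923)

-0.7045, -1.4923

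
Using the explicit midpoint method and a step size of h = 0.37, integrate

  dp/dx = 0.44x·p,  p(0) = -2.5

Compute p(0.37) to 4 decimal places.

-2.5753

Midpoint: k1 = f(x_n, p_n); k2 = f(x_n + h/2, p_n + (h/2)·k1); p_{n+1} = p_n + h·k2.
x=0.000000, p=-2.500000:
  k1 = f(0.000000, -2.500000) = 0.000000
  k2 = f(0.185000, -2.500000) = -0.203500
  p ← -2.500000 + 0.37·(-0.203500) = -2.575295
p(0.37) ≈ -2.5753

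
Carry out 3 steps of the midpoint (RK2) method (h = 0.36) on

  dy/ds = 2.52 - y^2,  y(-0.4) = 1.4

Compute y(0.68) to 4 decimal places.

Midpoint: k1 = f(s_n, y_n); k2 = f(s_n + h/2, y_n + (h/2)·k1); y_{n+1} = y_n + h·k2.
s=-0.400000, y=1.400000:
  k1 = f(-0.400000, 1.400000) = 0.560000
  k2 = f(-0.220000, 1.500800) = 0.267599
  y ← 1.400000 + 0.36·0.267599 = 1.496336
s=-0.040000, y=1.496336:
  k1 = f(-0.040000, 1.496336) = 0.280979
  k2 = f(0.140000, 1.546912) = 0.127063
  y ← 1.496336 + 0.36·0.127063 = 1.542079
s=0.320000, y=1.542079:
  k1 = f(0.320000, 1.542079) = 0.141994
  k2 = f(0.500000, 1.567637) = 0.062513
  y ← 1.542079 + 0.36·0.062513 = 1.564583
y(0.68) ≈ 1.5646

1.5646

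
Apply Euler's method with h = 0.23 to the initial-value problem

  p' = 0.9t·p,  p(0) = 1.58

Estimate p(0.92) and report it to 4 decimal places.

Euler: p_{n+1} = p_n + h·f(t_n, p_n).
t=0.000000, p=1.580000: f=0.000000 → p ← 1.580000 + 0.23·0.000000 = 1.580000
t=0.230000, p=1.580000: f=0.327060 → p ← 1.580000 + 0.23·0.327060 = 1.655224
t=0.460000, p=1.655224: f=0.685263 → p ← 1.655224 + 0.23·0.685263 = 1.812834
t=0.690000, p=1.812834: f=1.125770 → p ← 1.812834 + 0.23·1.125770 = 2.071761
p(0.92) ≈ 2.0718

2.0718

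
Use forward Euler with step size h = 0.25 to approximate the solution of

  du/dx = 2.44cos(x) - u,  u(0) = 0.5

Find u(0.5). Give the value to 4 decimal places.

1.3298

Euler: u_{n+1} = u_n + h·f(x_n, u_n).
x=0.000000, u=0.500000: f=1.940000 → u ← 0.500000 + 0.25·1.940000 = 0.985000
x=0.250000, u=0.985000: f=1.379146 → u ← 0.985000 + 0.25·1.379146 = 1.329787
u(0.5) ≈ 1.3298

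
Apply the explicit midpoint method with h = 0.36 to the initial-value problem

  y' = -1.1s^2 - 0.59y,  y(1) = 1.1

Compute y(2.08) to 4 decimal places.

Midpoint: k1 = f(s_n, y_n); k2 = f(s_n + h/2, y_n + (h/2)·k1); y_{n+1} = y_n + h·k2.
s=1.000000, y=1.100000:
  k1 = f(1.000000, 1.100000) = -1.749000
  k2 = f(1.180000, 0.785180) = -1.994896
  y ← 1.100000 + 0.36·(-1.994896) = 0.381837
s=1.360000, y=0.381837:
  k1 = f(1.360000, 0.381837) = -2.259844
  k2 = f(1.540000, -0.024935) = -2.594049
  y ← 0.381837 + 0.36·(-2.594049) = -0.552020
s=1.720000, y=-0.552020:
  k1 = f(1.720000, -0.552020) = -2.928548
  k2 = f(1.900000, -1.079159) = -3.334296
  y ← -0.552020 + 0.36·(-3.334296) = -1.752367
y(2.08) ≈ -1.7524

-1.7524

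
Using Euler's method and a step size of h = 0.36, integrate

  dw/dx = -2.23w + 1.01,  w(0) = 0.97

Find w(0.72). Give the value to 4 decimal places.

Euler: w_{n+1} = w_n + h·f(x_n, w_n).
x=0.000000, w=0.970000: f=-1.153100 → w ← 0.970000 + 0.36·(-1.153100) = 0.554884
x=0.360000, w=0.554884: f=-0.227391 → w ← 0.554884 + 0.36·(-0.227391) = 0.473023
w(0.72) ≈ 0.4730

0.4730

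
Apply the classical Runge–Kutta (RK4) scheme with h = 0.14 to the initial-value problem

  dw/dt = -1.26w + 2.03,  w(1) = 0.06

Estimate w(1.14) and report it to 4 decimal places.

0.3108

RK4: k1 = f(t_n, w_n); k2 = f(t_n + h/2, w_n + (h/2)·k1); k3 = f(t_n + h/2, w_n + (h/2)·k2); k4 = f(t_n + h, w_n + h·k3); w_{n+1} = w_n + (h/6)·(k1 + 2k2 + 2k3 + k4).
t=1.000000, w=0.060000:
  k1 = f(1.000000, 0.060000) = 1.954400
  k2 = f(1.070000, 0.196808) = 1.782022
  k3 = f(1.070000, 0.184742) = 1.797226
  k4 = f(1.140000, 0.311612) = 1.637369
  w ← 0.060000 + (0.14/6)·(k1 + 2k2 + 2k3 + k4) = 0.310840
w(1.14) ≈ 0.3108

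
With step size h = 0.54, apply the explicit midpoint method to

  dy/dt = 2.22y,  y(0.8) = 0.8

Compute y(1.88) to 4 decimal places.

6.8088

Midpoint: k1 = f(t_n, y_n); k2 = f(t_n + h/2, y_n + (h/2)·k1); y_{n+1} = y_n + h·k2.
t=0.800000, y=0.800000:
  k1 = f(0.800000, 0.800000) = 1.776000
  k2 = f(1.070000, 1.279520) = 2.840534
  y ← 0.800000 + 0.54·2.840534 = 2.333889
t=1.340000, y=2.333889:
  k1 = f(1.340000, 2.333889) = 5.181233
  k2 = f(1.610000, 3.732821) = 8.286863
  y ← 2.333889 + 0.54·8.286863 = 6.808795
y(1.88) ≈ 6.8088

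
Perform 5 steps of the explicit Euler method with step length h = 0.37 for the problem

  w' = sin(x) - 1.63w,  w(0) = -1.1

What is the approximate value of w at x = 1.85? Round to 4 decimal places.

0.5368

Euler: w_{n+1} = w_n + h·f(x_n, w_n).
x=0.000000, w=-1.100000: f=1.793000 → w ← -1.100000 + 0.37·1.793000 = -0.436590
x=0.370000, w=-0.436590: f=1.073257 → w ← -0.436590 + 0.37·1.073257 = -0.039485
x=0.740000, w=-0.039485: f=0.738648 → w ← -0.039485 + 0.37·0.738648 = 0.233815
x=1.110000, w=0.233815: f=0.514580 → w ← 0.233815 + 0.37·0.514580 = 0.424210
x=1.480000, w=0.424210: f=0.304419 → w ← 0.424210 + 0.37·0.304419 = 0.536845
w(1.85) ≈ 0.5368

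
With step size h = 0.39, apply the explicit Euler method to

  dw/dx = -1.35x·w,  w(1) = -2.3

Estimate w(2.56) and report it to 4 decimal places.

0.0026

Euler: w_{n+1} = w_n + h·f(x_n, w_n).
x=1.000000, w=-2.300000: f=3.105000 → w ← -2.300000 + 0.39·3.105000 = -1.089050
x=1.390000, w=-1.089050: f=2.043602 → w ← -1.089050 + 0.39·2.043602 = -0.292045
x=1.780000, w=-0.292045: f=0.701784 → w ← -0.292045 + 0.39·0.701784 = -0.018349
x=2.170000, w=-0.018349: f=0.053754 → w ← -0.018349 + 0.39·0.053754 = 0.002615
w(2.56) ≈ 0.0026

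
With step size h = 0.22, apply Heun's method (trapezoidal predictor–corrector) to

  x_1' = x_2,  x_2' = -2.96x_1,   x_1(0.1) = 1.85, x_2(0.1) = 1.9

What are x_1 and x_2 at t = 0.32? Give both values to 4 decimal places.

2.1355, 0.5592

Heun on (x_1,x_2): k1 = f(t_n, state_n); k2 = f(t_n + h, state_n + h·k1); state_{n+1} = state_n + (h/2)·(k1 + k2).
0.100000: (1.850000, 1.900000)
  k1 = (1.900000, -5.476000)
  predictor → (2.268000, 0.695280)
  k2 = (0.695280, -6.713280)
  → (2.135481, 0.559179)
(x_1(0.32), x_2(0.32)) ≈ (2.1355, 0.5592)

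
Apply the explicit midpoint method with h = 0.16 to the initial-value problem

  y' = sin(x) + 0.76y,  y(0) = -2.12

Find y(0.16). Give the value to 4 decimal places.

Midpoint: k1 = f(x_n, y_n); k2 = f(x_n + h/2, y_n + (h/2)·k1); y_{n+1} = y_n + h·k2.
x=0.000000, y=-2.120000:
  k1 = f(0.000000, -2.120000) = -1.611200
  k2 = f(0.080000, -2.248896) = -1.629246
  y ← -2.120000 + 0.16·(-1.629246) = -2.380679
y(0.16) ≈ -2.3807

-2.3807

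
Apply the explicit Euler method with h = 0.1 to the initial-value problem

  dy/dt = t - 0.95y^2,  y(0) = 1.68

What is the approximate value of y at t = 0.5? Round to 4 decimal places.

Euler: y_{n+1} = y_n + h·f(t_n, y_n).
t=0.000000, y=1.680000: f=-2.681280 → y ← 1.680000 + 0.1·(-2.681280) = 1.411872
t=0.100000, y=1.411872: f=-1.793713 → y ← 1.411872 + 0.1·(-1.793713) = 1.232501
t=0.200000, y=1.232501: f=-1.243105 → y ← 1.232501 + 0.1·(-1.243105) = 1.108190
t=0.300000, y=1.108190: f=-0.866681 → y ← 1.108190 + 0.1·(-0.866681) = 1.021522
t=0.400000, y=1.021522: f=-0.591332 → y ← 1.021522 + 0.1·(-0.591332) = 0.962389
y(0.5) ≈ 0.9624

0.9624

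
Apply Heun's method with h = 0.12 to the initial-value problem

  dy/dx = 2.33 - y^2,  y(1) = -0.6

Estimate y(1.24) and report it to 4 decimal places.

Heun: k1 = f(x_n, y_n); k2 = f(x_n + h, y_n + h·k1); y_{n+1} = y_n + (h/2)·(k1 + k2).
x=1.000000, y=-0.600000:
  k1 = f(1.000000, -0.600000) = 1.970000
  k2 = f(1.120000, -0.363600) = 2.197795
  y ← -0.600000 + (0.12/2)·(1.970000 + 2.197795) = -0.349932
x=1.120000, y=-0.349932:
  k1 = f(1.120000, -0.349932) = 2.207547
  k2 = f(1.240000, -0.085027) = 2.322770
  y ← -0.349932 + (0.12/2)·(2.207547 + 2.322770) = -0.078113
y(1.24) ≈ -0.0781

-0.0781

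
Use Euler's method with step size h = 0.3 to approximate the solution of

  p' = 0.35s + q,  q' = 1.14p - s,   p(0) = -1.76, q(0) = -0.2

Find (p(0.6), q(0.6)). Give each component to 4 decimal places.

Euler on (p,q): p_{n+1} = p_n + h·p', q_{n+1} = q_n + h·q'.
0.000000: (-1.760000, -0.200000); f=(-0.200000, -2.006400) → (-1.820000, -0.801920)
0.300000: (-1.820000, -0.801920); f=(-0.696920, -2.374800) → (-2.029076, -1.514360)
(p(0.6), q(0.6)) ≈ (-2.0291, -1.5144)

-2.0291, -1.5144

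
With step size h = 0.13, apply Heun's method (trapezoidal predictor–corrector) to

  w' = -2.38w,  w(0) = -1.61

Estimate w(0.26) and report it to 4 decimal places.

-0.8780

Heun: k1 = f(x_n, w_n); k2 = f(x_n + h, w_n + h·k1); w_{n+1} = w_n + (h/2)·(k1 + k2).
x=0.000000, w=-1.610000:
  k1 = f(0.000000, -1.610000) = 3.831800
  k2 = f(0.130000, -1.111866) = 2.646241
  w ← -1.610000 + (0.13/2)·(3.831800 + 2.646241) = -1.188927
x=0.130000, w=-1.188927:
  k1 = f(0.130000, -1.188927) = 2.829647
  k2 = f(0.260000, -0.821073) = 1.954154
  w ← -1.188927 + (0.13/2)·(2.829647 + 1.954154) = -0.877980
w(0.26) ≈ -0.8780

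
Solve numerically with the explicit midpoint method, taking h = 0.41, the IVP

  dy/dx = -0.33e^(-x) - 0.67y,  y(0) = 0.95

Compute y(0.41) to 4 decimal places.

0.6332

Midpoint: k1 = f(x_n, y_n); k2 = f(x_n + h/2, y_n + (h/2)·k1); y_{n+1} = y_n + h·k2.
x=0.000000, y=0.950000:
  k1 = f(0.000000, 0.950000) = -0.966500
  k2 = f(0.205000, 0.751868) = -0.772585
  y ← 0.950000 + 0.41·(-0.772585) = 0.633240
y(0.41) ≈ 0.6332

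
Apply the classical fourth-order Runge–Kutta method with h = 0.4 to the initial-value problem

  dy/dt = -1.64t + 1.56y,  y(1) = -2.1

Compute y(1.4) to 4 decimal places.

-4.9902

RK4: k1 = f(t_n, y_n); k2 = f(t_n + h/2, y_n + (h/2)·k1); k3 = f(t_n + h/2, y_n + (h/2)·k2); k4 = f(t_n + h, y_n + h·k3); y_{n+1} = y_n + (h/6)·(k1 + 2k2 + 2k3 + k4).
t=1.000000, y=-2.100000:
  k1 = f(1.000000, -2.100000) = -4.916000
  k2 = f(1.200000, -3.083200) = -6.777792
  k3 = f(1.200000, -3.455558) = -7.358671
  k4 = f(1.400000, -5.043468) = -10.163811
  y ← -2.100000 + (0.4/6)·(k1 + 2k2 + 2k3 + k4) = -4.990182
y(1.4) ≈ -4.9902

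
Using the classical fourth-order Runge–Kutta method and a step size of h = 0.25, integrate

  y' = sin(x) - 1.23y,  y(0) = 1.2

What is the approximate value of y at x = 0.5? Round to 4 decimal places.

0.7494

RK4: k1 = f(x_n, y_n); k2 = f(x_n + h/2, y_n + (h/2)·k1); k3 = f(x_n + h/2, y_n + (h/2)·k2); k4 = f(x_n + h, y_n + h·k3); y_{n+1} = y_n + (h/6)·(k1 + 2k2 + 2k3 + k4).
x=0.000000, y=1.200000:
  k1 = f(0.000000, 1.200000) = -1.476000
  k2 = f(0.125000, 1.015500) = -1.124390
  k3 = f(0.125000, 1.059451) = -1.178450
  k4 = f(0.250000, 0.905387) = -0.866223
  y ← 1.200000 + (0.25/6)·(k1 + 2k2 + 2k3 + k4) = 0.910504
x=0.250000, y=0.910504:
  k1 = f(0.250000, 0.910504) = -0.872516
  k2 = f(0.375000, 0.801440) = -0.619498
  k3 = f(0.375000, 0.833067) = -0.658400
  k4 = f(0.500000, 0.745904) = -0.438037
  y ← 0.910504 + (0.25/6)·(k1 + 2k2 + 2k3 + k4) = 0.749406
y(0.5) ≈ 0.7494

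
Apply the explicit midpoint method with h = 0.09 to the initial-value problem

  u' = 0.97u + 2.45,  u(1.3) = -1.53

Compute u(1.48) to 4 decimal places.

Midpoint: k1 = f(t_n, u_n); k2 = f(t_n + h/2, u_n + (h/2)·k1); u_{n+1} = u_n + h·k2.
t=1.300000, u=-1.530000:
  k1 = f(1.300000, -1.530000) = 0.965900
  k2 = f(1.345000, -1.486535) = 1.008062
  u ← -1.530000 + 0.09·1.008062 = -1.439274
t=1.390000, u=-1.439274:
  k1 = f(1.390000, -1.439274) = 1.053904
  k2 = f(1.435000, -1.391849) = 1.099907
  u ← -1.439274 + 0.09·1.099907 = -1.340283
u(1.48) ≈ -1.3403

-1.3403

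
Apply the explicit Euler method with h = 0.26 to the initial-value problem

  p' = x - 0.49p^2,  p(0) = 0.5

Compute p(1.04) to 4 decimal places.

0.7655

Euler: p_{n+1} = p_n + h·f(x_n, p_n).
x=0.000000, p=0.500000: f=-0.122500 → p ← 0.500000 + 0.26·(-0.122500) = 0.468150
x=0.260000, p=0.468150: f=0.152609 → p ← 0.468150 + 0.26·0.152609 = 0.507828
x=0.520000, p=0.507828: f=0.393634 → p ← 0.507828 + 0.26·0.393634 = 0.610173
x=0.780000, p=0.610173: f=0.597567 → p ← 0.610173 + 0.26·0.597567 = 0.765541
p(1.04) ≈ 0.7655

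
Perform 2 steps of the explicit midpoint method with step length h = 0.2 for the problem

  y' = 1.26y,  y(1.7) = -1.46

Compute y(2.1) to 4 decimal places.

-2.4061

Midpoint: k1 = f(x_n, y_n); k2 = f(x_n + h/2, y_n + (h/2)·k1); y_{n+1} = y_n + h·k2.
x=1.700000, y=-1.460000:
  k1 = f(1.700000, -1.460000) = -1.839600
  k2 = f(1.800000, -1.643960) = -2.071390
  y ← -1.460000 + 0.2·(-2.071390) = -1.874278
x=1.900000, y=-1.874278:
  k1 = f(1.900000, -1.874278) = -2.361590
  k2 = f(2.000000, -2.110437) = -2.659151
  y ← -1.874278 + 0.2·(-2.659151) = -2.406108
y(2.1) ≈ -2.4061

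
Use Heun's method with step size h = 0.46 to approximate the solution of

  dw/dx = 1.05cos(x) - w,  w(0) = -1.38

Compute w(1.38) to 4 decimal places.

0.0677

Heun: k1 = f(x_n, w_n); k2 = f(x_n + h, w_n + h·k1); w_{n+1} = w_n + (h/2)·(k1 + k2).
x=0.000000, w=-1.380000:
  k1 = f(0.000000, -1.380000) = 2.430000
  k2 = f(0.460000, -0.262200) = 1.203055
  w ← -1.380000 + (0.46/2)·(2.430000 + 1.203055) = -0.544397
x=0.460000, w=-0.544397:
  k1 = f(0.460000, -0.544397) = 1.485252
  k2 = f(0.920000, 0.138819) = 0.497292
  w ← -0.544397 + (0.46/2)·(1.485252 + 0.497292) = -0.088412
x=0.920000, w=-0.088412:
  k1 = f(0.920000, -0.088412) = 0.724523
  k2 = f(1.380000, 0.244869) = -0.045746
  w ← -0.088412 + (0.46/2)·(0.724523 + (-0.045746)) = 0.067707
w(1.38) ≈ 0.0677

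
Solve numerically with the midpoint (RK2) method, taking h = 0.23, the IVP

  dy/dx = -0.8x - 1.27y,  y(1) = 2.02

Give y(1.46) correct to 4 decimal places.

Midpoint: k1 = f(x_n, y_n); k2 = f(x_n + h/2, y_n + (h/2)·k1); y_{n+1} = y_n + h·k2.
x=1.000000, y=2.020000:
  k1 = f(1.000000, 2.020000) = -3.365400
  k2 = f(1.115000, 1.632979) = -2.965883
  y ← 2.020000 + 0.23·(-2.965883) = 1.337847
x=1.230000, y=1.337847:
  k1 = f(1.230000, 1.337847) = -2.683065
  k2 = f(1.345000, 1.029294) = -2.383204
  y ← 1.337847 + 0.23·(-2.383204) = 0.789710
y(1.46) ≈ 0.7897

0.7897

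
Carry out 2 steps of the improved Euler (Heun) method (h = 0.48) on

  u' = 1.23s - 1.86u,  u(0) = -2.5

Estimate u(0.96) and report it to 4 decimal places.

-0.2692

Heun: k1 = f(s_n, u_n); k2 = f(s_n + h, u_n + h·k1); u_{n+1} = u_n + (h/2)·(k1 + k2).
s=0.000000, u=-2.500000:
  k1 = f(0.000000, -2.500000) = 4.650000
  k2 = f(0.480000, -0.268000) = 1.088880
  u ← -2.500000 + (0.48/2)·(4.650000 + 1.088880) = -1.122669
s=0.480000, u=-1.122669:
  k1 = f(0.480000, -1.122669) = 2.678564
  k2 = f(0.960000, 0.163042) = 0.877542
  u ← -1.122669 + (0.48/2)·(2.678564 + 0.877542) = -0.269203
u(0.96) ≈ -0.2692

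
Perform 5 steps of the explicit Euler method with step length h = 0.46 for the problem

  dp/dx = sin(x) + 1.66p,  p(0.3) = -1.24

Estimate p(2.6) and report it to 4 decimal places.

Euler: p_{n+1} = p_n + h·f(x_n, p_n).
x=0.300000, p=-1.240000: f=-1.762880 → p ← -1.240000 + 0.46·(-1.762880) = -2.050925
x=0.760000, p=-2.050925: f=-2.715614 → p ← -2.050925 + 0.46·(-2.715614) = -3.300107
x=1.220000, p=-3.300107: f=-4.539078 → p ← -3.300107 + 0.46·(-4.539078) = -5.388083
x=1.680000, p=-5.388083: f=-7.950174 → p ← -5.388083 + 0.46·(-7.950174) = -9.045163
x=2.140000, p=-9.045163: f=-14.172640 → p ← -9.045163 + 0.46·(-14.172640) = -15.564578
p(2.6) ≈ -15.5646

-15.5646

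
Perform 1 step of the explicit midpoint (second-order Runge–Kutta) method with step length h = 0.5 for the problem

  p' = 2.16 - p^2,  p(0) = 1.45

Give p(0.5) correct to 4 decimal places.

1.4578

Midpoint: k1 = f(s_n, p_n); k2 = f(s_n + h/2, p_n + (h/2)·k1); p_{n+1} = p_n + h·k2.
s=0.000000, p=1.450000:
  k1 = f(0.000000, 1.450000) = 0.057500
  k2 = f(0.250000, 1.464375) = 0.015606
  p ← 1.450000 + 0.5·0.015606 = 1.457803
p(0.5) ≈ 1.4578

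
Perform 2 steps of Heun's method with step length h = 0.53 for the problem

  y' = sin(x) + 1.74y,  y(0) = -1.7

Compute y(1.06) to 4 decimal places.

Heun: k1 = f(x_n, y_n); k2 = f(x_n + h, y_n + h·k1); y_{n+1} = y_n + (h/2)·(k1 + k2).
x=0.000000, y=-1.700000:
  k1 = f(0.000000, -1.700000) = -2.958000
  k2 = f(0.530000, -3.267740) = -5.180334
  y ← -1.700000 + (0.53/2)·(-2.958000 + (-5.180334)) = -3.856659
x=0.530000, y=-3.856659:
  k1 = f(0.530000, -3.856659) = -6.205053
  k2 = f(1.060000, -7.145336) = -11.560530
  y ← -3.856659 + (0.53/2)·(-6.205053 + (-11.560530)) = -8.564538
y(1.06) ≈ -8.5645

-8.5645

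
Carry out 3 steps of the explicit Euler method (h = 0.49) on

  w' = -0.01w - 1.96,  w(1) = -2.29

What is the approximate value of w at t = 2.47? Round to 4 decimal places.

-5.1236

Euler: w_{n+1} = w_n + h·f(t_n, w_n).
t=1.000000, w=-2.290000: f=-1.937100 → w ← -2.290000 + 0.49·(-1.937100) = -3.239179
t=1.490000, w=-3.239179: f=-1.927608 → w ← -3.239179 + 0.49·(-1.927608) = -4.183707
t=1.980000, w=-4.183707: f=-1.918163 → w ← -4.183707 + 0.49·(-1.918163) = -5.123607
w(2.47) ≈ -5.1236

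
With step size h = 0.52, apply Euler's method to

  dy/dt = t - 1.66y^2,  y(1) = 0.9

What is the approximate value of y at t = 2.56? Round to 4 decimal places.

1.1486

Euler: y_{n+1} = y_n + h·f(t_n, y_n).
t=1.000000, y=0.900000: f=-0.344600 → y ← 0.900000 + 0.52·(-0.344600) = 0.720808
t=1.520000, y=0.720808: f=0.657523 → y ← 0.720808 + 0.52·0.657523 = 1.062720
t=2.040000, y=1.062720: f=0.165239 → y ← 1.062720 + 0.52·0.165239 = 1.148644
y(2.56) ≈ 1.1486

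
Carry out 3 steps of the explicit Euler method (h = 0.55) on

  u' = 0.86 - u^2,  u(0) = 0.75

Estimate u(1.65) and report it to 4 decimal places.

Euler: u_{n+1} = u_n + h·f(x_n, u_n).
x=0.000000, u=0.750000: f=0.297500 → u ← 0.750000 + 0.55·0.297500 = 0.913625
x=0.550000, u=0.913625: f=0.025289 → u ← 0.913625 + 0.55·0.025289 = 0.927534
x=1.100000, u=0.927534: f=-0.000320 → u ← 0.927534 + 0.55·(-0.000320) = 0.927358
u(1.65) ≈ 0.9274

0.9274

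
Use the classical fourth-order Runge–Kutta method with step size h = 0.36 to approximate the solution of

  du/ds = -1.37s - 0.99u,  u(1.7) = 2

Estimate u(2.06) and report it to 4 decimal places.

RK4: k1 = f(s_n, u_n); k2 = f(s_n + h/2, u_n + (h/2)·k1); k3 = f(s_n + h/2, u_n + (h/2)·k2); k4 = f(s_n + h, u_n + h·k3); u_{n+1} = u_n + (h/6)·(k1 + 2k2 + 2k3 + k4).
s=1.700000, u=2.000000:
  k1 = f(1.700000, 2.000000) = -4.309000
  k2 = f(1.880000, 1.224380) = -3.787736
  k3 = f(1.880000, 1.318207) = -3.880625
  k4 = f(2.060000, 0.602975) = -3.419145
  u ← 2.000000 + (0.36/6)·(k1 + 2k2 + 2k3 + k4) = 0.616108
u(2.06) ≈ 0.6161

0.6161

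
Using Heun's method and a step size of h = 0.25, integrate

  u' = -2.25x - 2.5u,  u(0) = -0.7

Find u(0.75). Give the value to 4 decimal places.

-0.5116

Heun: k1 = f(x_n, u_n); k2 = f(x_n + h, u_n + h·k1); u_{n+1} = u_n + (h/2)·(k1 + k2).
x=0.000000, u=-0.700000:
  k1 = f(0.000000, -0.700000) = 1.750000
  k2 = f(0.250000, -0.262500) = 0.093750
  u ← -0.700000 + (0.25/2)·(1.750000 + 0.093750) = -0.469531
x=0.250000, u=-0.469531:
  k1 = f(0.250000, -0.469531) = 0.611328
  k2 = f(0.500000, -0.316699) = -0.333252
  u ← -0.469531 + (0.25/2)·(0.611328 + (-0.333252)) = -0.434772
x=0.500000, u=-0.434772:
  k1 = f(0.500000, -0.434772) = -0.038071
  k2 = f(0.750000, -0.444289) = -0.576777
  u ← -0.434772 + (0.25/2)·(-0.038071 + (-0.576777)) = -0.511628
u(0.75) ≈ -0.5116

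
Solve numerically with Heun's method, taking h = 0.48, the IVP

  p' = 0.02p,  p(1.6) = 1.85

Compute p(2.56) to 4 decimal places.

1.8859

Heun: k1 = f(t_n, p_n); k2 = f(t_n + h, p_n + h·k1); p_{n+1} = p_n + (h/2)·(k1 + k2).
t=1.600000, p=1.850000:
  k1 = f(1.600000, 1.850000) = 0.037000
  k2 = f(2.080000, 1.867760) = 0.037355
  p ← 1.850000 + (0.48/2)·(0.037000 + 0.037355) = 1.867845
t=2.080000, p=1.867845:
  k1 = f(2.080000, 1.867845) = 0.037357
  k2 = f(2.560000, 1.885777) = 0.037716
  p ← 1.867845 + (0.48/2)·(0.037357 + 0.037716) = 1.885863
p(2.56) ≈ 1.8859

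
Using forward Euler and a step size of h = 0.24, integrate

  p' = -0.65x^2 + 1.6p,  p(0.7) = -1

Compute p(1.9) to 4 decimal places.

Euler: p_{n+1} = p_n + h·f(x_n, p_n).
x=0.700000, p=-1.000000: f=-1.918500 → p ← -1.000000 + 0.24·(-1.918500) = -1.460440
x=0.940000, p=-1.460440: f=-2.911044 → p ← -1.460440 + 0.24·(-2.911044) = -2.159091
x=1.180000, p=-2.159091: f=-4.359605 → p ← -2.159091 + 0.24·(-4.359605) = -3.205396
x=1.420000, p=-3.205396: f=-6.439293 → p ← -3.205396 + 0.24·(-6.439293) = -4.750826
x=1.660000, p=-4.750826: f=-9.392462 → p ← -4.750826 + 0.24·(-9.392462) = -7.005017
p(1.9) ≈ -7.0050

-7.0050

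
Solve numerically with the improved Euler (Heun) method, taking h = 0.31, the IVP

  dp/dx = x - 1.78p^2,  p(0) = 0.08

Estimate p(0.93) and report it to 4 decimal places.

Heun: k1 = f(x_n, p_n); k2 = f(x_n + h, p_n + h·k1); p_{n+1} = p_n + (h/2)·(k1 + k2).
x=0.000000, p=0.080000:
  k1 = f(0.000000, 0.080000) = -0.011392
  k2 = f(0.310000, 0.076468) = 0.299592
  p ← 0.080000 + (0.31/2)·(-0.011392 + 0.299592) = 0.124671
x=0.310000, p=0.124671:
  k1 = f(0.310000, 0.124671) = 0.282334
  k2 = f(0.620000, 0.212194) = 0.539853
  p ← 0.124671 + (0.31/2)·(0.282334 + 0.539853) = 0.252110
x=0.620000, p=0.252110:
  k1 = f(0.620000, 0.252110) = 0.506864
  k2 = f(0.930000, 0.409238) = 0.631893
  p ← 0.252110 + (0.31/2)·(0.506864 + 0.631893) = 0.428617
p(0.93) ≈ 0.4286

0.4286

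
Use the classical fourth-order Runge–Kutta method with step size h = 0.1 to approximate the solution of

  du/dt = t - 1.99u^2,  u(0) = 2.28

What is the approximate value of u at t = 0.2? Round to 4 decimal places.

RK4: k1 = f(t_n, u_n); k2 = f(t_n + h/2, u_n + (h/2)·k1); k3 = f(t_n + h/2, u_n + (h/2)·k2); k4 = f(t_n + h, u_n + h·k3); u_{n+1} = u_n + (h/6)·(k1 + 2k2 + 2k3 + k4).
t=0.000000, u=2.280000:
  k1 = f(0.000000, 2.280000) = -10.344816
  k2 = f(0.050000, 1.762759) = -6.133567
  k3 = f(0.050000, 1.973322) = -7.699057
  k4 = f(0.100000, 1.510094) = -4.437966
  u ← 2.280000 + (0.1/6)·(k1 + 2k2 + 2k3 + k4) = 1.572533
t=0.100000, u=1.572533:
  k1 = f(0.100000, 1.572533) = -4.820991
  k2 = f(0.150000, 1.331483) = -3.377967
  k3 = f(0.150000, 1.403634) = -3.770678
  k4 = f(0.200000, 1.195465) = -2.643982
  u ← 1.572533 + (0.1/6)·(k1 + 2k2 + 2k3 + k4) = 1.209828
u(0.2) ≈ 1.2098

1.2098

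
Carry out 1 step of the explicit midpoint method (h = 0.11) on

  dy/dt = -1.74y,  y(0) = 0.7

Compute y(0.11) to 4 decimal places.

Midpoint: k1 = f(t_n, y_n); k2 = f(t_n + h/2, y_n + (h/2)·k1); y_{n+1} = y_n + h·k2.
t=0.000000, y=0.700000:
  k1 = f(0.000000, 0.700000) = -1.218000
  k2 = f(0.055000, 0.633010) = -1.101437
  y ← 0.700000 + 0.11·(-1.101437) = 0.578842
y(0.11) ≈ 0.5788

0.5788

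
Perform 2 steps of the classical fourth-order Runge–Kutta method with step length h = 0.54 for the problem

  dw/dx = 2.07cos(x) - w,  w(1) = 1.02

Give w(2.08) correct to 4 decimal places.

RK4: k1 = f(x_n, w_n); k2 = f(x_n + h/2, w_n + (h/2)·k1); k3 = f(x_n + h/2, w_n + (h/2)·k2); k4 = f(x_n + h, w_n + h·k3); w_{n+1} = w_n + (h/6)·(k1 + 2k2 + 2k3 + k4).
x=1.000000, w=1.020000:
  k1 = f(1.000000, 1.020000) = 0.098426
  k2 = f(1.270000, 1.046575) = -0.433274
  k3 = f(1.270000, 0.903016) = -0.289715
  k4 = f(1.540000, 0.863554) = -0.799816
  w ← 1.020000 + (0.54/6)·(k1 + 2k2 + 2k3 + k4) = 0.826737
x=1.540000, w=0.826737:
  k1 = f(1.540000, 0.826737) = -0.762999
  k2 = f(1.810000, 0.620727) = -1.111170
  k3 = f(1.810000, 0.526721) = -1.017164
  k4 = f(2.080000, 0.277468) = -1.286556
  w ← 0.826737 + (0.54/6)·(k1 + 2k2 + 2k3 + k4) = 0.259177
w(2.08) ≈ 0.2592

0.2592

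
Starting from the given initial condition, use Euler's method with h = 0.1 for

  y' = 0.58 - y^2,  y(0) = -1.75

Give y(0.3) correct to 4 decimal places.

Euler: y_{n+1} = y_n + h·f(t_n, y_n).
t=0.000000, y=-1.750000: f=-2.482500 → y ← -1.750000 + 0.1·(-2.482500) = -1.998250
t=0.100000, y=-1.998250: f=-3.413003 → y ← -1.998250 + 0.1·(-3.413003) = -2.339550
t=0.200000, y=-2.339550: f=-4.893496 → y ← -2.339550 + 0.1·(-4.893496) = -2.828900
y(0.3) ≈ -2.8289

-2.8289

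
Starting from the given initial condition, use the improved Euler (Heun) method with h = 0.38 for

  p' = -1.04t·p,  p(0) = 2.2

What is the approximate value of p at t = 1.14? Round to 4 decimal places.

Heun: k1 = f(t_n, p_n); k2 = f(t_n + h, p_n + h·k1); p_{n+1} = p_n + (h/2)·(k1 + k2).
t=0.000000, p=2.200000:
  k1 = f(0.000000, 2.200000) = 0.000000
  k2 = f(0.380000, 2.200000) = -0.869440
  p ← 2.200000 + (0.38/2)·(0.000000 + (-0.869440)) = 2.034806
t=0.380000, p=2.034806:
  k1 = f(0.380000, 2.034806) = -0.804155
  k2 = f(0.760000, 1.729227) = -1.366781
  p ← 2.034806 + (0.38/2)·(-0.804155 + (-1.366781)) = 1.622328
t=0.760000, p=1.622328:
  k1 = f(0.760000, 1.622328) = -1.282288
  k2 = f(1.140000, 1.135059) = -1.345726
  p ← 1.622328 + (0.38/2)·(-1.282288 + (-1.345726)) = 1.123006
p(1.14) ≈ 1.1230

1.1230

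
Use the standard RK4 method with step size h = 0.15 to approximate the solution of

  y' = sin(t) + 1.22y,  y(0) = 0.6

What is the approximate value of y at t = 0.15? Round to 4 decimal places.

RK4: k1 = f(t_n, y_n); k2 = f(t_n + h/2, y_n + (h/2)·k1); k3 = f(t_n + h/2, y_n + (h/2)·k2); k4 = f(t_n + h, y_n + h·k3); y_{n+1} = y_n + (h/6)·(k1 + 2k2 + 2k3 + k4).
t=0.000000, y=0.600000:
  k1 = f(0.000000, 0.600000) = 0.732000
  k2 = f(0.075000, 0.654900) = 0.873908
  k3 = f(0.075000, 0.665543) = 0.886892
  k4 = f(0.150000, 0.733034) = 1.043739
  y ← 0.600000 + (0.15/6)·(k1 + 2k2 + 2k3 + k4) = 0.732433
y(0.15) ≈ 0.7324

0.7324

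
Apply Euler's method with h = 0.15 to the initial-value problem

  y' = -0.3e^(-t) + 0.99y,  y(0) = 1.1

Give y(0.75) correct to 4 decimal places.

1.9595

Euler: y_{n+1} = y_n + h·f(t_n, y_n).
t=0.000000, y=1.100000: f=0.789000 → y ← 1.100000 + 0.15·0.789000 = 1.218350
t=0.150000, y=1.218350: f=0.947954 → y ← 1.218350 + 0.15·0.947954 = 1.360543
t=0.300000, y=1.360543: f=1.124692 → y ← 1.360543 + 0.15·1.124692 = 1.529247
t=0.450000, y=1.529247: f=1.322666 → y ← 1.529247 + 0.15·1.322666 = 1.727647
t=0.600000, y=1.727647: f=1.545727 → y ← 1.727647 + 0.15·1.545727 = 1.959506
y(0.75) ≈ 1.9595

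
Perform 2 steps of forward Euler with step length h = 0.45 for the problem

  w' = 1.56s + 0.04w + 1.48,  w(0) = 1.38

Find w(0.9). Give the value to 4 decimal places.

3.0900

Euler: w_{n+1} = w_n + h·f(s_n, w_n).
s=0.000000, w=1.380000: f=1.535200 → w ← 1.380000 + 0.45·1.535200 = 2.070840
s=0.450000, w=2.070840: f=2.264834 → w ← 2.070840 + 0.45·2.264834 = 3.090015
w(0.9) ≈ 3.0900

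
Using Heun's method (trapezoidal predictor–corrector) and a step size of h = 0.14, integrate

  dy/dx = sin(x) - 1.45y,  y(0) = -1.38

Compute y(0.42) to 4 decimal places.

Heun: k1 = f(x_n, y_n); k2 = f(x_n + h, y_n + h·k1); y_{n+1} = y_n + (h/2)·(k1 + k2).
x=0.000000, y=-1.380000:
  k1 = f(0.000000, -1.380000) = 2.001000
  k2 = f(0.140000, -1.099860) = 1.734340
  y ← -1.380000 + (0.14/2)·(2.001000 + 1.734340) = -1.118526
x=0.140000, y=-1.118526:
  k1 = f(0.140000, -1.118526) = 1.761406
  k2 = f(0.280000, -0.871929) = 1.540653
  y ← -1.118526 + (0.14/2)·(1.761406 + 1.540653) = -0.887382
x=0.280000, y=-0.887382:
  k1 = f(0.280000, -0.887382) = 1.563060
  k2 = f(0.420000, -0.668554) = 1.377163
  y ← -0.887382 + (0.14/2)·(1.563060 + 1.377163) = -0.681566
y(0.42) ≈ -0.6816

-0.6816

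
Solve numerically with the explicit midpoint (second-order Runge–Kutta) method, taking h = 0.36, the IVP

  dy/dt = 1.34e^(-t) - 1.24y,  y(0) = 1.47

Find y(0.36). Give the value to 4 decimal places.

1.2555

Midpoint: k1 = f(t_n, y_n); k2 = f(t_n + h/2, y_n + (h/2)·k1); y_{n+1} = y_n + h·k2.
t=0.000000, y=1.470000:
  k1 = f(0.000000, 1.470000) = -0.482800
  k2 = f(0.180000, 1.383096) = -0.595777
  y ← 1.470000 + 0.36·(-0.595777) = 1.255520
y(0.36) ≈ 1.2555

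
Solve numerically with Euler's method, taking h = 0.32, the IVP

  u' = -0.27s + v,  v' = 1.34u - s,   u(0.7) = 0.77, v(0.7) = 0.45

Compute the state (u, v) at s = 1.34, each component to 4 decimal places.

0.9434, 0.5958

Euler on (u,v): u_{n+1} = u_n + h·u', v_{n+1} = v_n + h·v'.
0.700000: (0.770000, 0.450000); f=(0.261000, 0.331800) → (0.853520, 0.556176)
1.020000: (0.853520, 0.556176); f=(0.280776, 0.123717) → (0.943368, 0.595765)
(u(1.34), v(1.34)) ≈ (0.9434, 0.5958)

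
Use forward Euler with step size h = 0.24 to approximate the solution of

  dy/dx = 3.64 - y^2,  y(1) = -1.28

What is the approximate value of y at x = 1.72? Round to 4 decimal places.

0.7926

Euler: y_{n+1} = y_n + h·f(x_n, y_n).
x=1.000000, y=-1.280000: f=2.001600 → y ← -1.280000 + 0.24·2.001600 = -0.799616
x=1.240000, y=-0.799616: f=3.000614 → y ← -0.799616 + 0.24·3.000614 = -0.079469
x=1.480000, y=-0.079469: f=3.633685 → y ← -0.079469 + 0.24·3.633685 = 0.792616
y(1.72) ≈ 0.7926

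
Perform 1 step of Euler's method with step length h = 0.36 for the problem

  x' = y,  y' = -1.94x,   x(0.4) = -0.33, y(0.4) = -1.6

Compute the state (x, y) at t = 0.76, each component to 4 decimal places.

-0.9060, -1.3695

Euler on (x,y): x_{n+1} = x_n + h·x', y_{n+1} = y_n + h·y'.
0.400000: (-0.330000, -1.600000); f=(-1.600000, 0.640200) → (-0.906000, -1.369528)
(x(0.76), y(0.76)) ≈ (-0.9060, -1.3695)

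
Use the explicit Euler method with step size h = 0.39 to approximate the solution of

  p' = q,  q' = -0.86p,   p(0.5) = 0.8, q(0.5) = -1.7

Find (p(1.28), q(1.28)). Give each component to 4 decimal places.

-0.6306, -2.0143

Euler on (p,q): p_{n+1} = p_n + h·p', q_{n+1} = q_n + h·q'.
0.500000: (0.800000, -1.700000); f=(-1.700000, -0.688000) → (0.137000, -1.968320)
0.890000: (0.137000, -1.968320); f=(-1.968320, -0.117820) → (-0.630645, -2.014270)
(p(1.28), q(1.28)) ≈ (-0.6306, -2.0143)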